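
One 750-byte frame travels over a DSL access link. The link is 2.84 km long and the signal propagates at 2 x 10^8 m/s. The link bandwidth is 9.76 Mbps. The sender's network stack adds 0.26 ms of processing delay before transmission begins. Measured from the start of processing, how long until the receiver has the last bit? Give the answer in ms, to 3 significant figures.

0.889 ms

L = 750 × 8 = 6000 bits.
Transmission delay = L/R = 6000 / 9760000 = 0.614754 ms.
Propagation delay = d/s = 2840 m / 200000000 m/s = 0.0142 ms.
Plus processing delay 0.26 ms = 0.26 ms.
Total = 0.889 ms.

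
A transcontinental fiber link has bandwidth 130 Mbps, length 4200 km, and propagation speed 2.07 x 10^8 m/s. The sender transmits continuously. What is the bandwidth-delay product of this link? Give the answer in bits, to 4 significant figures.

2638000 bits

Propagation delay = 4200000 / 2.07e+08 = 0.0202899 s.
BDP = R × t_prop = 130000000 × 0.0202899 = 2637680 bits.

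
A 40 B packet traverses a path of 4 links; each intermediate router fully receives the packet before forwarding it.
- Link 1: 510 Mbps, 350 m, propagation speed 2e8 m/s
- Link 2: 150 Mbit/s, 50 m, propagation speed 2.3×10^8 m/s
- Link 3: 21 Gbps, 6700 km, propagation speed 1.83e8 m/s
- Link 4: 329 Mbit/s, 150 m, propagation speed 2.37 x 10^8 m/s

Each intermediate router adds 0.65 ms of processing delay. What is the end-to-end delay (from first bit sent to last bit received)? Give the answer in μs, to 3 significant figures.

38600 μs

L = 40 × 8 = 320 bits.
Transmission delays (L/R per hop): 0.627451, 2.13333, 0.0152381, 0.972644 μs; sum = 3.74867 μs.
Propagation delays (d/s per hop): 1.75, 0.217391, 36612, 0.632911 μs; sum = 36614.6 μs.
Processing at 3 router(s): 3 × 0.65 ms = 1950 μs.
End-to-end = 38600 μs.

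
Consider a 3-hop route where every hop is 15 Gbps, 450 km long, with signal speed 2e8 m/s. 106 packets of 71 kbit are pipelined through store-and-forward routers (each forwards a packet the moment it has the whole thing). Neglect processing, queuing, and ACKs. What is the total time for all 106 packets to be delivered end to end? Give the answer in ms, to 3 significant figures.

7.26 ms

Per-hop transmission t_tx = L/R = 71000/15000000000 = 0.00473333 ms.
Per-hop propagation t_prop = 450000/200000000 = 2.25 ms.
Pipeline fill: first packet needs 3·t_tx to clear all hops; remaining 105 packets each add one t_tx.
Total = (3+106-1)·t_tx + 3·t_prop = 108·0.00473333 + 3·2.25 = 7.26 ms.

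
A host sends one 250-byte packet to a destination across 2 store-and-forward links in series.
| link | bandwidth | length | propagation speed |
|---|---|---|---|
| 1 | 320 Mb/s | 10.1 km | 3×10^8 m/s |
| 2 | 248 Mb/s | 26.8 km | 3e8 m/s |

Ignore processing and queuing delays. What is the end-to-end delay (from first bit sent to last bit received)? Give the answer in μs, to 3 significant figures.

L = 250 × 8 = 2000 bits.
Transmission delays (L/R per hop): 6.25, 8.06452 μs; sum = 14.3145 μs.
Propagation delays (d/s per hop): 33.6667, 89.3333 μs; sum = 123 μs.
End-to-end = 137 μs.

137 μs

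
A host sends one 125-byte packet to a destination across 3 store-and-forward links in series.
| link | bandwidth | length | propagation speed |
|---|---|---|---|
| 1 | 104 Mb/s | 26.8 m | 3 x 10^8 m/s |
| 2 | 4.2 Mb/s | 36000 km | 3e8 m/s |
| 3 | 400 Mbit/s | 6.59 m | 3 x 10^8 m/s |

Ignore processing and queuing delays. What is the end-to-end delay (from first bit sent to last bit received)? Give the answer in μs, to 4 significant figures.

120300 μs

L = 125 × 8 = 1000 bits.
Transmission delays (L/R per hop): 9.61538, 238.095, 2.5 μs; sum = 250.211 μs.
Propagation delays (d/s per hop): 0.0893333, 120000, 0.0219667 μs; sum = 120000 μs.
End-to-end = 120300 μs.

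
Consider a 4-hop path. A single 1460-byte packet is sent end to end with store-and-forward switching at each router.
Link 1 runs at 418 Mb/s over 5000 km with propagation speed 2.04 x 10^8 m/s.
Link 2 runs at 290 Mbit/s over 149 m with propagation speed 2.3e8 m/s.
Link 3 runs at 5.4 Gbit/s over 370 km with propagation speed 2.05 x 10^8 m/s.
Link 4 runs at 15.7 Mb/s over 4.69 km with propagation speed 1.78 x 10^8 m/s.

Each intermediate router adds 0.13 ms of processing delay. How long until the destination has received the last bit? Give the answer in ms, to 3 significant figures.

27.5 ms

L = 1460 × 8 = 11680 bits.
Transmission delays (L/R per hop): 0.0279426, 0.0402759, 0.00216296, 0.743949 ms; sum = 0.81433 ms.
Propagation delays (d/s per hop): 24.5098, 0.000647826, 1.80488, 0.0263483 ms; sum = 26.3417 ms.
Processing at 3 router(s): 3 × 0.13 ms = 0.39 ms.
End-to-end = 27.5 ms.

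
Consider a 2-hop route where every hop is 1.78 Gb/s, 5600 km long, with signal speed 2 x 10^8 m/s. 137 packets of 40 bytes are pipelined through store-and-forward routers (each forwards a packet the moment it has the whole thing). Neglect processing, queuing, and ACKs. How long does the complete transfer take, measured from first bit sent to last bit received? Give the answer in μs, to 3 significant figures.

Per-hop transmission t_tx = L/R = 320/1780000000 = 0.179775 μs.
Per-hop propagation t_prop = 5600000/200000000 = 28000 μs.
Pipeline fill: first packet needs 2·t_tx to clear all hops; remaining 136 packets each add one t_tx.
Total = (2+137-1)·t_tx + 2·t_prop = 138·0.179775 + 2·28000 = 56000 μs.

56000 μs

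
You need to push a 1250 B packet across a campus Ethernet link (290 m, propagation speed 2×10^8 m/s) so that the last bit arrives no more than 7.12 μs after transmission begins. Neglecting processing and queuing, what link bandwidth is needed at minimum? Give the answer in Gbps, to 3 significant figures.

1.76 Gbps

L = 10000 bits.
Propagation delay = 290 / 200000000 = 1.45 μs.
Transmission budget = 7.12 − 1.45 = 5.67 μs.
R ≥ L / t_tx = 10000 bits / 5.67e-06 s = 1.76 Gbps.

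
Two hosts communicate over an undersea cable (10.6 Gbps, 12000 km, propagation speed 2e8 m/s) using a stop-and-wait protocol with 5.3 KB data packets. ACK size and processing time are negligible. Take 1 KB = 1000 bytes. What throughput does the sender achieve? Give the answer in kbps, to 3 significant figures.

t_tx = L/R = 42400/10600000000 = 4e-06 s.
t_prop = 12000000/200000000 = 0.06 s; RTT = 0.12 s.
Cycle = t_tx + RTT = 0.120004 s.
Throughput = L / cycle = 42400 / 0.120004 = 353 kbps.

353 kbps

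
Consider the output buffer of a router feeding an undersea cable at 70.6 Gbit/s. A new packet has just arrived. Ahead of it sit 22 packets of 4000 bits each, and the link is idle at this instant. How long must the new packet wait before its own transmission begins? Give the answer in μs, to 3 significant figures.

Each queued packet: L/R = 4000/70600000000 = 0.0566572 μs.
22 queued → 1.24646 μs.
Queuing delay = 1.25 μs.

1.25 μs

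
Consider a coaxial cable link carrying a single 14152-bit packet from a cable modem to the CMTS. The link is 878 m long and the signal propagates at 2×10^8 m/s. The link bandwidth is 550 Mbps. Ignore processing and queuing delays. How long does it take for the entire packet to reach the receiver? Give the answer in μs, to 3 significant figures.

30.1 μs

Transmission delay = L/R = 14152 / 550000000 = 25.7309 μs.
Propagation delay = d/s = 878 m / 200000000 m/s = 4.39 μs.
Total = 30.1 μs.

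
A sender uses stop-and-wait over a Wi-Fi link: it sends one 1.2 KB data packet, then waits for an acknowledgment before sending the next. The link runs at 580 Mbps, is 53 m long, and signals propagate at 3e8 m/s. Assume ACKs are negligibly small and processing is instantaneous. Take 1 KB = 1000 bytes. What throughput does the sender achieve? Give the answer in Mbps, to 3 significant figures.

568 Mbps

t_tx = L/R = 9600/580000000 = 1.65517e-05 s.
t_prop = 53/300000000 = 1.76667e-07 s; RTT = 3.53333e-07 s.
Cycle = t_tx + RTT = 1.69051e-05 s.
Throughput = L / cycle = 9600 / 1.69051e-05 = 568 Mbps.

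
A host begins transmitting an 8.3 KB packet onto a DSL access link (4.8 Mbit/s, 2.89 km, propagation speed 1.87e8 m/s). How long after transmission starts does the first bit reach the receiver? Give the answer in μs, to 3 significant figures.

15.5 μs

First bit experiences only propagation delay: d/s = 2890/187000000 = 15.5 μs.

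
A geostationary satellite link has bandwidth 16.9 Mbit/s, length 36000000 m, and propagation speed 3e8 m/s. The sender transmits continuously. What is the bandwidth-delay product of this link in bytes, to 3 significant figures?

Propagation delay = 36000000 / 300000000 = 0.12 s.
BDP = R × t_prop = 16900000 × 0.12 = 2028000 bits.
In bytes: 2028000/8 = 254000 bytes.

254000 bytes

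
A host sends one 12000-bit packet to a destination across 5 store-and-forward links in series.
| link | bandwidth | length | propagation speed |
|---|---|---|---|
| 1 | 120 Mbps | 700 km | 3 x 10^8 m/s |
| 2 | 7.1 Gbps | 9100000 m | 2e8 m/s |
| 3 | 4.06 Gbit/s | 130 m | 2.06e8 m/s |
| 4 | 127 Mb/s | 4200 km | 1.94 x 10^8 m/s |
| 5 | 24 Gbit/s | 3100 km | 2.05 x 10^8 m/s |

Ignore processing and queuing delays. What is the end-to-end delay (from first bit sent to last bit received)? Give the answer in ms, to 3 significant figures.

84.8 ms

Transmission delays (L/R per hop): 0.1, 0.00169014, 0.00295567, 0.0944882, 0.0005 ms; sum = 0.199634 ms.
Propagation delays (d/s per hop): 2.33333, 45.5, 0.000631068, 21.6495, 15.122 ms; sum = 84.6054 ms.
End-to-end = 84.8 ms.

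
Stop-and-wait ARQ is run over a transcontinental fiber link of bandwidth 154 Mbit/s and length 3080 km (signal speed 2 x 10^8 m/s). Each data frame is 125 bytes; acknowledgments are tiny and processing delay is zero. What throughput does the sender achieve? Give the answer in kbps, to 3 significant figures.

t_tx = L/R = 1000/154000000 = 6.49351e-06 s.
t_prop = 3080000/200000000 = 0.0154 s; RTT = 0.0308 s.
Cycle = t_tx + RTT = 0.0308065 s.
Throughput = L / cycle = 1000 / 0.0308065 = 32.5 kbps.

32.5 kbps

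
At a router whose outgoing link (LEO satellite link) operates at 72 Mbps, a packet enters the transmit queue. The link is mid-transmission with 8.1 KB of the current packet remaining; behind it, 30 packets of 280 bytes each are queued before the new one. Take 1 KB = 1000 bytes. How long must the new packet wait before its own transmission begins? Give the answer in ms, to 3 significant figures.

Each queued packet: L/R = 2240/72000000 = 0.0311111 ms.
30 queued → 0.933333 ms.
Plus remaining 64800 bits of current packet: 0.9 ms.
Queuing delay = 1.83 ms.

1.83 ms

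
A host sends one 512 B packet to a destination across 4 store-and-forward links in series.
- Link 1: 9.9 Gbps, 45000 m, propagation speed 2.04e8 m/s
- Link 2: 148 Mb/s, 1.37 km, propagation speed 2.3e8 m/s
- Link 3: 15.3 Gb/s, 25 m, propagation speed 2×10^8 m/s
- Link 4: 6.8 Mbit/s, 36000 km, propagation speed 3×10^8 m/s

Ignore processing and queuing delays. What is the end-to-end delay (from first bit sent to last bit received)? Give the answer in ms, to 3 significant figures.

121 ms

L = 512 × 8 = 4096 bits.
Transmission delays (L/R per hop): 0.000413737, 0.0276757, 0.000267712, 0.602353 ms; sum = 0.63071 ms.
Propagation delays (d/s per hop): 0.220588, 0.00595652, 0.000125, 120 ms; sum = 120.227 ms.
End-to-end = 121 ms.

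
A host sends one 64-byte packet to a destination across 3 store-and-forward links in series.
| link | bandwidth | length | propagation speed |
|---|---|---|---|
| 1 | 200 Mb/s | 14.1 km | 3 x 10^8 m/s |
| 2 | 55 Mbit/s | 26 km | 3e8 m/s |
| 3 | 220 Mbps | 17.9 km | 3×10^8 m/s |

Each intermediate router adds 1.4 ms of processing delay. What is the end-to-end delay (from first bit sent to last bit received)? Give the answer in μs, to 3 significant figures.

3010 μs

L = 64 × 8 = 512 bits.
Transmission delays (L/R per hop): 2.56, 9.30909, 2.32727 μs; sum = 14.1964 μs.
Propagation delays (d/s per hop): 47, 86.6667, 59.6667 μs; sum = 193.333 μs.
Processing at 2 router(s): 2 × 1.4 ms = 2800 μs.
End-to-end = 3010 μs.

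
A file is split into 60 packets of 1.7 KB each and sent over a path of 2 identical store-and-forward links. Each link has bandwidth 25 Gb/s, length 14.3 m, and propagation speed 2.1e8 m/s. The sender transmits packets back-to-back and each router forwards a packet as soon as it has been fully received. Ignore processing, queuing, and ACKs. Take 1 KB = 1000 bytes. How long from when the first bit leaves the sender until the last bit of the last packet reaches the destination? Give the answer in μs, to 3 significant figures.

Per-hop transmission t_tx = L/R = 13600/25000000000 = 0.544 μs.
Per-hop propagation t_prop = 14.3/210000000 = 0.0680952 μs.
Pipeline fill: first packet needs 2·t_tx to clear all hops; remaining 59 packets each add one t_tx.
Total = (2+60-1)·t_tx + 2·t_prop = 61·0.544 + 2·0.0680952 = 33.3 μs.

33.3 μs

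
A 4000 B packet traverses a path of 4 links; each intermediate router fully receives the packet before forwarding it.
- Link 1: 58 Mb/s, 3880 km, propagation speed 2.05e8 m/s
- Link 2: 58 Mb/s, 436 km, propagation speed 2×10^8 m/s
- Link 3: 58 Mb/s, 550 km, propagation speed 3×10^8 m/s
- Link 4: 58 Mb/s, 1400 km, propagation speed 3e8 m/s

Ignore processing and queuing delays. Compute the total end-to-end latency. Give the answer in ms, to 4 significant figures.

29.81 ms

L = 4000 × 8 = 32000 bits.
Transmission delay per hop = L/R = 32000/58000000 = 0.551724 ms; 4 hops → 2.2069 ms.
Propagation delays (d/s per hop): 18.9268, 2.18, 1.83333, 4.66667 ms; sum = 27.6068 ms.
End-to-end = 29.81 ms.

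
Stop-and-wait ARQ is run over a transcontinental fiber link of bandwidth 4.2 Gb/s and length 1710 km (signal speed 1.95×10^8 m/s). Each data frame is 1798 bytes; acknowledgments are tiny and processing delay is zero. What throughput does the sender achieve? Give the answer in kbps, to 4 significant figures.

820.0 kbps

t_tx = L/R = 14384/4200000000 = 3.42476e-06 s.
t_prop = 1710000/195000000 = 0.00876923 s; RTT = 0.0175385 s.
Cycle = t_tx + RTT = 0.0175419 s.
Throughput = L / cycle = 14384 / 0.0175419 = 820.0 kbps.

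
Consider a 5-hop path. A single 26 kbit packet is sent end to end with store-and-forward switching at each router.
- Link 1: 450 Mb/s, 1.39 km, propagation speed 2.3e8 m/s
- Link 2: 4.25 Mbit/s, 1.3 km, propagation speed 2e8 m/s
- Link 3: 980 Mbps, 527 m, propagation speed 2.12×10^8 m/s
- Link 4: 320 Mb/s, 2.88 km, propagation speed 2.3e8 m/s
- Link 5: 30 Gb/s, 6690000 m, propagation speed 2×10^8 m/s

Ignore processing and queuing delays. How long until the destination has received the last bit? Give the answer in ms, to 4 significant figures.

39.76 ms

L = 26000 bits.
Transmission delays (L/R per hop): 0.0577778, 6.11765, 0.0265306, 0.08125, 0.000866667 ms; sum = 6.28407 ms.
Propagation delays (d/s per hop): 0.00604348, 0.0065, 0.00248585, 0.0125217, 33.45 ms; sum = 33.4776 ms.
End-to-end = 39.76 ms.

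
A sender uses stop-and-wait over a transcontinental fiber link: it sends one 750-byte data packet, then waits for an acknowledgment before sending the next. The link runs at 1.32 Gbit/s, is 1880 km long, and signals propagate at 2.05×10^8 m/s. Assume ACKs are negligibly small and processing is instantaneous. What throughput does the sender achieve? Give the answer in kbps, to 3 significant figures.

327 kbps

t_tx = L/R = 6000/1320000000 = 4.54545e-06 s.
t_prop = 1880000/2.05e+08 = 0.00917073 s; RTT = 0.0183415 s.
Cycle = t_tx + RTT = 0.018346 s.
Throughput = L / cycle = 6000 / 0.018346 = 327 kbps.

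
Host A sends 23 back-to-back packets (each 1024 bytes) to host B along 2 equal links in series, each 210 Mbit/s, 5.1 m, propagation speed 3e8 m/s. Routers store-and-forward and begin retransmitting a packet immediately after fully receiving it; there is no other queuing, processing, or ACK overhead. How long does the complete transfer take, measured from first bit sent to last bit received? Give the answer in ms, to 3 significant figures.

0.936 ms

Per-hop transmission t_tx = L/R = 8192/210000000 = 0.0390095 ms.
Per-hop propagation t_prop = 5.1/300000000 = 1.7e-05 ms.
Pipeline fill: first packet needs 2·t_tx to clear all hops; remaining 22 packets each add one t_tx.
Total = (2+23-1)·t_tx + 2·t_prop = 24·0.0390095 + 2·1.7e-05 = 0.936 ms.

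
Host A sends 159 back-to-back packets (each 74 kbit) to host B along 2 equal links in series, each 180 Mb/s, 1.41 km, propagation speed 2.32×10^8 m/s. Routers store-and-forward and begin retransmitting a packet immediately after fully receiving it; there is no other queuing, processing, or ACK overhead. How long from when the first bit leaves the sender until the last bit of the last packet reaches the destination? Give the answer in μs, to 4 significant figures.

65790 μs

Per-hop transmission t_tx = L/R = 74000/180000000 = 411.111 μs.
Per-hop propagation t_prop = 1410/2.32e+08 = 6.07759 μs.
Pipeline fill: first packet needs 2·t_tx to clear all hops; remaining 158 packets each add one t_tx.
Total = (2+159-1)·t_tx + 2·t_prop = 160·411.111 + 2·6.07759 = 65790 μs.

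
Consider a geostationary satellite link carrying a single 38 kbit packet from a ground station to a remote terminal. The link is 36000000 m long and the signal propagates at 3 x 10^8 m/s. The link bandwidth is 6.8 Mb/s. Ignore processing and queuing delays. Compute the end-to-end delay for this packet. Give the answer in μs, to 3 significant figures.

126000 μs

L = 38000 bits.
Transmission delay = L/R = 38000 / 6800000 = 5588.24 μs.
Propagation delay = d/s = 36000000 m / 300000000 m/s = 120000 μs.
Total = 126000 μs.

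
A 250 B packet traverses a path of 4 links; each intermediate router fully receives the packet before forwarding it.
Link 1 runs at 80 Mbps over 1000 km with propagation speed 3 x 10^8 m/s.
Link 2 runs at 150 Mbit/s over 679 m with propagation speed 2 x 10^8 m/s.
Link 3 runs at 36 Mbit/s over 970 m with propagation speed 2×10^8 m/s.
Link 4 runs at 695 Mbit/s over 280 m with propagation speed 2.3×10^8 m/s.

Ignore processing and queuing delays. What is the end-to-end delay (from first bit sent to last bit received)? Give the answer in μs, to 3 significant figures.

L = 250 × 8 = 2000 bits.
Transmission delays (L/R per hop): 25, 13.3333, 55.5556, 2.8777 μs; sum = 96.7666 μs.
Propagation delays (d/s per hop): 3333.33, 3.395, 4.85, 1.21739 μs; sum = 3342.8 μs.
End-to-end = 3440 μs.

3440 μs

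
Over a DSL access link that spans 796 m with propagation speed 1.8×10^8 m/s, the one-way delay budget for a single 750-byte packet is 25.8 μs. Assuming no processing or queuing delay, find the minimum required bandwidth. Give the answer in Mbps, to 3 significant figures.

L = 6000 bits.
Propagation delay = 796 / 180000000 = 4.42222 μs.
Transmission budget = 25.8 − 4.42222 = 21.3778 μs.
R ≥ L / t_tx = 6000 bits / 2.13778e-05 s = 281 Mbps.

281 Mbps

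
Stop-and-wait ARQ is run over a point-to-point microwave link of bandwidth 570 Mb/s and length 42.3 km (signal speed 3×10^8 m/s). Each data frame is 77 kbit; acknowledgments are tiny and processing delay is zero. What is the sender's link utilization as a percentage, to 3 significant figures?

t_tx = L/R = 77000/570000000 = 0.000135088 s.
t_prop = 42300/300000000 = 0.000141 s; RTT = 0.000282 s.
Cycle = t_tx + RTT = 0.000417088 s.
Utilization = t_tx / cycle = 0.000135088/0.000417088 = 32.4 %.

32.4 %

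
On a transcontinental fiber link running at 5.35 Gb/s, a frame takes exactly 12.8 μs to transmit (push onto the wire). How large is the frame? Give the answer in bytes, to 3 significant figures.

L = R × t_tx = 5350000000 b/s × 1.28e-05 s = 68480 bits.
In bytes: 68480 / 8 = 8560 bytes.

8560 bytes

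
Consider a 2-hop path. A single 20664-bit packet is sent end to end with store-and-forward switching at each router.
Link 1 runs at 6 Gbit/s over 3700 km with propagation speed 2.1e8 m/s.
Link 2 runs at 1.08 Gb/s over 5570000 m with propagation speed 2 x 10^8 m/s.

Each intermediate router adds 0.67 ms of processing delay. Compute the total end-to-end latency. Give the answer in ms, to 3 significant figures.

46.2 ms

Transmission delays (L/R per hop): 0.003444, 0.0191333 ms; sum = 0.0225773 ms.
Propagation delays (d/s per hop): 17.619, 27.85 ms; sum = 45.469 ms.
Processing at 1 router(s): 1 × 0.67 ms = 0.67 ms.
End-to-end = 46.2 ms.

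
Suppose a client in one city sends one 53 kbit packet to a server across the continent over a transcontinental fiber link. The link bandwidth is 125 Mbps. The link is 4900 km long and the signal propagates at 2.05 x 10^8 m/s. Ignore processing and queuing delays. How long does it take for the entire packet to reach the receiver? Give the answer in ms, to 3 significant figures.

L = 53000 bits.
Transmission delay = L/R = 53000 / 125000000 = 0.424 ms.
Propagation delay = d/s = 4900000 m / 2.05e+08 m/s = 23.9024 ms.
Total = 24.3 ms.

24.3 ms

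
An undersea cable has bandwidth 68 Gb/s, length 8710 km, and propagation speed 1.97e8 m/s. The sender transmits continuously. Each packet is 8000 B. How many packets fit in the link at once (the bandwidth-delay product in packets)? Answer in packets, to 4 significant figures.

46980 packets

Propagation delay = 8710000 / 197000000 = 0.0442132 s.
BDP = R × t_prop = 68000000000 × 0.0442132 = 3006500000 bits.
In packets of 64000 bits: 46980 packets.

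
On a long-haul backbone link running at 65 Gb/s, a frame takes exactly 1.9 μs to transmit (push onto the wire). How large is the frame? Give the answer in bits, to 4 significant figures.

L = R × t_tx = 65000000000 b/s × 1.9e-06 s = 123500 bits.

123500 bits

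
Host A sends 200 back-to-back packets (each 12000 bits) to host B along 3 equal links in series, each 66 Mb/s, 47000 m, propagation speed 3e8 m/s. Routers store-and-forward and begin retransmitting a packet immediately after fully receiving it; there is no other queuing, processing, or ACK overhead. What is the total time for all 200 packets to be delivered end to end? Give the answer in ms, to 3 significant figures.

Per-hop transmission t_tx = L/R = 12000/66000000 = 0.181818 ms.
Per-hop propagation t_prop = 47000/300000000 = 0.156667 ms.
Pipeline fill: first packet needs 3·t_tx to clear all hops; remaining 199 packets each add one t_tx.
Total = (3+200-1)·t_tx + 3·t_prop = 202·0.181818 + 3·0.156667 = 37.2 ms.

37.2 ms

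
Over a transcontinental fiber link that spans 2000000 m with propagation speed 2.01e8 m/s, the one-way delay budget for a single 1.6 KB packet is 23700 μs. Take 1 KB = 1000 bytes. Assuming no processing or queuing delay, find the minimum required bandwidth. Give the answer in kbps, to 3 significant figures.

931 kbps

L = 12800 bits.
Propagation delay = 2000000 / 2.01e+08 = 9950.25 μs.
Transmission budget = 23700 − 9950.25 = 13749.8 μs.
R ≥ L / t_tx = 12800 bits / 0.0137498 s = 931 kbps.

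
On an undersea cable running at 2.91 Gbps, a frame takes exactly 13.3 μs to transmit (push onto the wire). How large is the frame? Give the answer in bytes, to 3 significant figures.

4840 bytes

L = R × t_tx = 2910000000 b/s × 1.33e-05 s = 38703 bits.
In bytes: 38703 / 8 = 4840 bytes.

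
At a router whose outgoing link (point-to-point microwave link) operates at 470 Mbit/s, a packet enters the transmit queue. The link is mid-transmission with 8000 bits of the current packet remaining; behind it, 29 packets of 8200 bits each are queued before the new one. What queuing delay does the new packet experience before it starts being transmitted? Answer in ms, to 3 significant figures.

Each queued packet: L/R = 8200/470000000 = 0.0174468 ms.
29 queued → 0.505957 ms.
Plus remaining 8000 bits of current packet: 0.0170213 ms.
Queuing delay = 0.523 ms.

0.523 ms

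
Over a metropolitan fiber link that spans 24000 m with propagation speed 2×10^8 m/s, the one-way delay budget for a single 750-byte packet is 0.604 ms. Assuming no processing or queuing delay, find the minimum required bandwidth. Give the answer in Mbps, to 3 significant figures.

L = 6000 bits.
Propagation delay = 24000 / 200000000 = 0.12 ms.
Transmission budget = 0.604 − 0.12 = 0.484 ms.
R ≥ L / t_tx = 6000 bits / 0.000484 s = 12.4 Mbps.

12.4 Mbps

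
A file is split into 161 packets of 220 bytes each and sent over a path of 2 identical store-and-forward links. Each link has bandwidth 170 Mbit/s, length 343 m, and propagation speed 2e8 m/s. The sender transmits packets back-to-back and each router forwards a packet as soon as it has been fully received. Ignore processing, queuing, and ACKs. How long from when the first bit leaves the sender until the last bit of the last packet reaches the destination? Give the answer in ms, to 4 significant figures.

1.681 ms

Per-hop transmission t_tx = L/R = 1760/170000000 = 0.0103529 ms.
Per-hop propagation t_prop = 343/200000000 = 0.001715 ms.
Pipeline fill: first packet needs 2·t_tx to clear all hops; remaining 160 packets each add one t_tx.
Total = (2+161-1)·t_tx + 2·t_prop = 162·0.0103529 + 2·0.001715 = 1.681 ms.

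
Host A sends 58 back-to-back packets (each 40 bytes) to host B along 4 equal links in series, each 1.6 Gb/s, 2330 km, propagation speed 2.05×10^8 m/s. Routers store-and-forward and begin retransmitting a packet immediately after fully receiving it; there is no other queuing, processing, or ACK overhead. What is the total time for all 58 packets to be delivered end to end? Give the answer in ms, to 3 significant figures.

Per-hop transmission t_tx = L/R = 320/1600000000 = 0.0002 ms.
Per-hop propagation t_prop = 2330000/2.05e+08 = 11.3659 ms.
Pipeline fill: first packet needs 4·t_tx to clear all hops; remaining 57 packets each add one t_tx.
Total = (4+58-1)·t_tx + 4·t_prop = 61·0.0002 + 4·11.3659 = 45.5 ms.

45.5 ms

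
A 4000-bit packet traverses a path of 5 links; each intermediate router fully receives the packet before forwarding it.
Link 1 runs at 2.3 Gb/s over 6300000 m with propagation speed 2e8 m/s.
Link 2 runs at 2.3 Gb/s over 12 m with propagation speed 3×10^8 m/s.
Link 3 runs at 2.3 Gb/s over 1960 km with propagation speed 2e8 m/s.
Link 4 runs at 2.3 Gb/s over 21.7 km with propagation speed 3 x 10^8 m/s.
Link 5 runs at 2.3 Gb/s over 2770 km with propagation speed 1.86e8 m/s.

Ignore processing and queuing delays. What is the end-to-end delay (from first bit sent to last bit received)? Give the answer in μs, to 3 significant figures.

56300 μs

Transmission delay per hop = L/R = 4000/2300000000 = 1.73913 μs; 5 hops → 8.69565 μs.
Propagation delays (d/s per hop): 31500, 0.04, 9800, 72.3333, 14892.5 μs; sum = 56264.8 μs.
End-to-end = 56300 μs.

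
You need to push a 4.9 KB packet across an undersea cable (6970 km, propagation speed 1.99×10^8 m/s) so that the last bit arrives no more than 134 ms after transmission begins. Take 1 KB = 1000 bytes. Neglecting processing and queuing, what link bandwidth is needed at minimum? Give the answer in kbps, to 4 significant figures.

396.1 kbps

L = 39200 bits.
Propagation delay = 6970000 / 199000000 = 35.0251 ms.
Transmission budget = 134 − 35.0251 = 98.9749 ms.
R ≥ L / t_tx = 39200 bits / 0.0989749 s = 396.1 kbps.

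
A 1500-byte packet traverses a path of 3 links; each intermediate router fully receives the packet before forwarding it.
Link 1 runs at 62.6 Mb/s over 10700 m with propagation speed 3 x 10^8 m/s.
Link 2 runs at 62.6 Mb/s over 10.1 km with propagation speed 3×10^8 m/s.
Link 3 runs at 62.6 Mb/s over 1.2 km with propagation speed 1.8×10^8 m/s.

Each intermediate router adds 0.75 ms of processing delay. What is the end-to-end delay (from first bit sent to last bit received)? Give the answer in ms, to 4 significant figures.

L = 1500 × 8 = 12000 bits.
Transmission delay per hop = L/R = 12000/62600000 = 0.191693 ms; 3 hops → 0.57508 ms.
Propagation delays (d/s per hop): 0.0356667, 0.0336667, 0.00666667 ms; sum = 0.076 ms.
Processing at 2 router(s): 2 × 0.75 ms = 1.5 ms.
End-to-end = 2.151 ms.

2.151 ms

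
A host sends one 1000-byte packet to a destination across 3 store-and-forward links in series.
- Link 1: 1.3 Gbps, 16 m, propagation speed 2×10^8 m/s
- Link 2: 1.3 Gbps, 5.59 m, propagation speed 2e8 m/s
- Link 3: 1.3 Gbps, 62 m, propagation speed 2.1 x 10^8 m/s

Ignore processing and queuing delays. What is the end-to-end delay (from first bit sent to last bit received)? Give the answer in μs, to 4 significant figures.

L = 1000 × 8 = 8000 bits.
Transmission delay per hop = L/R = 8000/1300000000 = 6.15385 μs; 3 hops → 18.4615 μs.
Propagation delays (d/s per hop): 0.08, 0.02795, 0.295238 μs; sum = 0.403188 μs.
End-to-end = 18.86 μs.

18.86 μs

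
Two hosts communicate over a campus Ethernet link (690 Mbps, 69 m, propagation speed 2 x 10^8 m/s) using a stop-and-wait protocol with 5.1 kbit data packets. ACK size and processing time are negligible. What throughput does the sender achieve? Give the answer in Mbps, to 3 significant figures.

631 Mbps

t_tx = L/R = 5100/690000000 = 7.3913e-06 s.
t_prop = 69/200000000 = 3.45e-07 s; RTT = 6.9e-07 s.
Cycle = t_tx + RTT = 8.0813e-06 s.
Throughput = L / cycle = 5100 / 8.0813e-06 = 631 Mbps.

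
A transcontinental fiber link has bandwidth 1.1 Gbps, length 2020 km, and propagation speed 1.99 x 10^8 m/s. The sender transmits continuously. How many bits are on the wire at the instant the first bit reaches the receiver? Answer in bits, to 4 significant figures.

Propagation delay = 2020000 / 199000000 = 0.0101508 s.
BDP = R × t_prop = 1100000000 × 0.0101508 = 11165800 bits.

11170000 bits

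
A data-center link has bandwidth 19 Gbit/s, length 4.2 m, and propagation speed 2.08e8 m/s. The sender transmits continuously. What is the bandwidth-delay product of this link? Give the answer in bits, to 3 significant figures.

384 bits

Propagation delay = 4.2 / 208000000 = 2.01923e-08 s.
BDP = R × t_prop = 19000000000 × 2.01923e-08 = 383.654 bits.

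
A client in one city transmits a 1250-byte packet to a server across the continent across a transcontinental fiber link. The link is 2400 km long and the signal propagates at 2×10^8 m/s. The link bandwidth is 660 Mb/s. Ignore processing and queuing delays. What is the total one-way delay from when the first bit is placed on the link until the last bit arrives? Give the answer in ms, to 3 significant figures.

12.0 ms

L = 1250 × 8 = 10000 bits.
Transmission delay = L/R = 10000 / 660000000 = 0.0151515 ms.
Propagation delay = d/s = 2400000 m / 200000000 m/s = 12 ms.
Total = 12.0 ms.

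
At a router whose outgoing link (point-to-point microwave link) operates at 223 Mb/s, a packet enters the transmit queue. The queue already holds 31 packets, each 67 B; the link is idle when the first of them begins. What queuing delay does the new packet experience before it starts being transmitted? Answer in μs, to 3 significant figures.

74.5 μs

Each queued packet: L/R = 536/223000000 = 2.40359 μs.
31 queued → 74.5112 μs.
Queuing delay = 74.5 μs.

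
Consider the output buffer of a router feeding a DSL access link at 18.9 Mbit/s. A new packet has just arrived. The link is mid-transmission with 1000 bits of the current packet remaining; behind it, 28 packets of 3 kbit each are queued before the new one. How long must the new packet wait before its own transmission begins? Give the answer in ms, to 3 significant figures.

4.50 ms

Each queued packet: L/R = 3000/18900000 = 0.15873 ms.
28 queued → 4.44444 ms.
Plus remaining 1000 bits of current packet: 0.0529101 ms.
Queuing delay = 4.50 ms.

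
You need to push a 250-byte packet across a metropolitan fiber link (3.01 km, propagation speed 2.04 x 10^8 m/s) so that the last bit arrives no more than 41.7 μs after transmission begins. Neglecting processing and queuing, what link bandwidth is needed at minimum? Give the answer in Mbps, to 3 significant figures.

74.2 Mbps

L = 2000 bits.
Propagation delay = 3010 / 204000000 = 14.7549 μs.
Transmission budget = 41.7 − 14.7549 = 26.9451 μs.
R ≥ L / t_tx = 2000 bits / 2.69451e-05 s = 74.2 Mbps.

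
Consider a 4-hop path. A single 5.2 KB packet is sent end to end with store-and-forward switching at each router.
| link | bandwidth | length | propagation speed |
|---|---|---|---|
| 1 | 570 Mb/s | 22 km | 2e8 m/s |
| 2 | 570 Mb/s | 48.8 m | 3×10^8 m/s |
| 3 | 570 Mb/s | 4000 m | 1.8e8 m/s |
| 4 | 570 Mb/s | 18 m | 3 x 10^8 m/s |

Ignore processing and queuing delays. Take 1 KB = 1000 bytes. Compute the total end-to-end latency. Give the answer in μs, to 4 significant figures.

424.4 μs

L = 41600 bits.
Transmission delay per hop = L/R = 41600/570000000 = 72.9825 μs; 4 hops → 291.93 μs.
Propagation delays (d/s per hop): 110, 0.162667, 22.2222, 0.06 μs; sum = 132.445 μs.
End-to-end = 424.4 μs.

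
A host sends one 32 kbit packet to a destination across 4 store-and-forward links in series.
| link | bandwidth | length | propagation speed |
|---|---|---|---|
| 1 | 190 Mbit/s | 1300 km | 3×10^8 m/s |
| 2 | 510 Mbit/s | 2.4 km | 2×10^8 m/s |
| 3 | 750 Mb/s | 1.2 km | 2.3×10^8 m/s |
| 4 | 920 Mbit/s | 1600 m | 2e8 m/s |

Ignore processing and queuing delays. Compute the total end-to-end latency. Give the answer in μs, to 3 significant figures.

4670 μs

L = 32000 bits.
Transmission delays (L/R per hop): 168.421, 62.7451, 42.6667, 34.7826 μs; sum = 308.615 μs.
Propagation delays (d/s per hop): 4333.33, 12, 5.21739, 8 μs; sum = 4358.55 μs.
End-to-end = 4670 μs.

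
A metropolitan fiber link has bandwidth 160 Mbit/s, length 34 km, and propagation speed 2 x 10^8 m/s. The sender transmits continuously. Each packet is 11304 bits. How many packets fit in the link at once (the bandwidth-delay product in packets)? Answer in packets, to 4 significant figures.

2.406 packets

Propagation delay = 34000 / 200000000 = 0.00017 s.
BDP = R × t_prop = 160000000 × 0.00017 = 27200 bits.
In packets of 11304 bits: 2.406 packets.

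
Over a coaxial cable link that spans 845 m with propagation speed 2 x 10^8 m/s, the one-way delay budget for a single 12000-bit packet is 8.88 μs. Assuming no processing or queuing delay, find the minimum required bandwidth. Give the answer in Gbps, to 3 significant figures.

2.58 Gbps

Propagation delay = 845 / 200000000 = 4.225 μs.
Transmission budget = 8.88 − 4.225 = 4.655 μs.
R ≥ L / t_tx = 12000 bits / 4.655e-06 s = 2.58 Gbps.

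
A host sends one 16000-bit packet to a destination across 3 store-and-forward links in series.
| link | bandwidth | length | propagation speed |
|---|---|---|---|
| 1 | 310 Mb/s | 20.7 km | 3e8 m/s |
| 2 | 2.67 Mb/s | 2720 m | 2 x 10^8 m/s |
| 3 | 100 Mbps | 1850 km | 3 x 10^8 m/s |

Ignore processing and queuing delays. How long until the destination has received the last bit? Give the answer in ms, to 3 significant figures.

12.5 ms

Transmission delays (L/R per hop): 0.0516129, 5.99251, 0.16 ms; sum = 6.20412 ms.
Propagation delays (d/s per hop): 0.069, 0.0136, 6.16667 ms; sum = 6.24927 ms.
End-to-end = 12.5 ms.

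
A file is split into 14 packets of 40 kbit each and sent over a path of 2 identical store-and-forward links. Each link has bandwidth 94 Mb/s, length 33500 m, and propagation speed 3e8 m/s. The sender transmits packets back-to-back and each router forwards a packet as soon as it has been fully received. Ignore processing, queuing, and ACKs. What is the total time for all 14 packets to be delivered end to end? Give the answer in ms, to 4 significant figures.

Per-hop transmission t_tx = L/R = 40000/94000000 = 0.425532 ms.
Per-hop propagation t_prop = 33500/300000000 = 0.111667 ms.
Pipeline fill: first packet needs 2·t_tx to clear all hops; remaining 13 packets each add one t_tx.
Total = (2+14-1)·t_tx + 2·t_prop = 15·0.425532 + 2·0.111667 = 6.606 ms.

6.606 ms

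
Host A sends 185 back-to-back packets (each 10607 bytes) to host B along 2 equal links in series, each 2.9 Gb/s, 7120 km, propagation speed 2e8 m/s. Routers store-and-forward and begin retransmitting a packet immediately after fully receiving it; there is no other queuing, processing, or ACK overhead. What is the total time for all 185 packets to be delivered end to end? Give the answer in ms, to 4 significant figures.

Per-hop transmission t_tx = L/R = 84856/2900000000 = 0.0292607 ms.
Per-hop propagation t_prop = 7120000/200000000 = 35.6 ms.
Pipeline fill: first packet needs 2·t_tx to clear all hops; remaining 184 packets each add one t_tx.
Total = (2+185-1)·t_tx + 2·t_prop = 186·0.0292607 + 2·35.6 = 76.64 ms.

76.64 ms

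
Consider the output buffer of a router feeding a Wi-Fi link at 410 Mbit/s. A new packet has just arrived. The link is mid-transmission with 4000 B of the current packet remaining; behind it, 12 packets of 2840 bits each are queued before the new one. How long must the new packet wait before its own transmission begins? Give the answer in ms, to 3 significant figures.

Each queued packet: L/R = 2840/410000000 = 0.00692683 ms.
12 queued → 0.083122 ms.
Plus remaining 32000 bits of current packet: 0.0780488 ms.
Queuing delay = 0.161 ms.

0.161 ms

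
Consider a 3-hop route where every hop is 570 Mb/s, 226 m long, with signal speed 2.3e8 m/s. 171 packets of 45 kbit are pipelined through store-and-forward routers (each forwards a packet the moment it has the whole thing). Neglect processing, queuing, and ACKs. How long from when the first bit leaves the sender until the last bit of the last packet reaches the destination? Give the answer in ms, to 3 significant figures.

Per-hop transmission t_tx = L/R = 45000/570000000 = 0.0789474 ms.
Per-hop propagation t_prop = 226/2.3e+08 = 0.000982609 ms.
Pipeline fill: first packet needs 3·t_tx to clear all hops; remaining 170 packets each add one t_tx.
Total = (3+171-1)·t_tx + 3·t_prop = 173·0.0789474 + 3·0.000982609 = 13.7 ms.

13.7 ms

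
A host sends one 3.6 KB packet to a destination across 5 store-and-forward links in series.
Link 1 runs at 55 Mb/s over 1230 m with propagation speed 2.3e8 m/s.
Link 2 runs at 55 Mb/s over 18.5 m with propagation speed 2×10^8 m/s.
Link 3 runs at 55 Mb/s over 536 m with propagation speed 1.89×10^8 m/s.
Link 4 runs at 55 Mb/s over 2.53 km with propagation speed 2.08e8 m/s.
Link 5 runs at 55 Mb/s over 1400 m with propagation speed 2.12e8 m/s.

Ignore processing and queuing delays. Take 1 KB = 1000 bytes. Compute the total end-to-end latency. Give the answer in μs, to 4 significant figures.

L = 28800 bits.
Transmission delay per hop = L/R = 28800/55000000 = 523.636 μs; 5 hops → 2618.18 μs.
Propagation delays (d/s per hop): 5.34783, 0.0925, 2.83598, 12.1635, 6.60377 μs; sum = 27.0435 μs.
End-to-end = 2645 μs.

2645 μs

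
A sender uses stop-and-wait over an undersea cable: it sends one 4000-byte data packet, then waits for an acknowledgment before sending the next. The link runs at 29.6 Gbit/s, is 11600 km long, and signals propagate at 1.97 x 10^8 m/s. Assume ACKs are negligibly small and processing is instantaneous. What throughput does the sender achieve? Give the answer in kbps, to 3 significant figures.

272 kbps

t_tx = L/R = 32000/29600000000 = 1.08108e-06 s.
t_prop = 11600000/197000000 = 0.0588832 s; RTT = 0.117766 s.
Cycle = t_tx + RTT = 0.117768 s.
Throughput = L / cycle = 32000 / 0.117768 = 272 kbps.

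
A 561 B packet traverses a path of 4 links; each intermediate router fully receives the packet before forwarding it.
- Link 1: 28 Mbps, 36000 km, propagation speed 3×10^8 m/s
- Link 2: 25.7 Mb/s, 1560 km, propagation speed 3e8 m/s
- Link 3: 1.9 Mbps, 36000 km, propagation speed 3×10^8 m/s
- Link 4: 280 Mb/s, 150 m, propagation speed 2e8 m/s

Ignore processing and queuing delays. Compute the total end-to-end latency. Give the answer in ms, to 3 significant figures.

248 ms

L = 561 × 8 = 4488 bits.
Transmission delays (L/R per hop): 0.160286, 0.17463, 2.36211, 0.0160286 ms; sum = 2.71305 ms.
Propagation delays (d/s per hop): 120, 5.2, 120, 0.00075 ms; sum = 245.201 ms.
End-to-end = 248 ms.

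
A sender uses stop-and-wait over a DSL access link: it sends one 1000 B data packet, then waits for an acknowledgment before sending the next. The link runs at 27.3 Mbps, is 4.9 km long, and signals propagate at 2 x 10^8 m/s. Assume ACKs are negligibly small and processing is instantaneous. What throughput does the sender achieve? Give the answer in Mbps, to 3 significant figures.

23.4 Mbps

t_tx = L/R = 8000/27300000 = 0.00029304 s.
t_prop = 4900/200000000 = 2.45e-05 s; RTT = 4.9e-05 s.
Cycle = t_tx + RTT = 0.00034204 s.
Throughput = L / cycle = 8000 / 0.00034204 = 23.4 Mbps.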